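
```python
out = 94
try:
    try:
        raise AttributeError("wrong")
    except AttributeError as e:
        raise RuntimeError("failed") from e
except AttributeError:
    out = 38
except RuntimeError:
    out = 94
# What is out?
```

Step-by-step execution trace:
1. Inner try raises AttributeError; inner `except AttributeError as e` catches it.
2. `raise RuntimeError(...) from e` raises RuntimeError (AttributeError is attached as __cause__, but only RuntimeError is active).
3. Outer `except AttributeError` does not match RuntimeError; skipped.
4. Outer `except RuntimeError` matches → out = 94.
Result: 94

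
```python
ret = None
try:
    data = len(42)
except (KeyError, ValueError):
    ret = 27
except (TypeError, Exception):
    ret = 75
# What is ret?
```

Step-by-step execution trace:
1. `data = len(42)` raises TypeError.
2. `except (KeyError, ValueError)` does not match TypeError; skipped.
3. `except (TypeError, Exception)` matches (TypeError is in the tuple) → ret = 75.
Result: 75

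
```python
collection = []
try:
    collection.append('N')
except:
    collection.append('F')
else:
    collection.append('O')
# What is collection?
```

Step-by-step execution trace:
1. try: `collection.append('N')` → collection = ['N']. No exception raised.
2. `except` is skipped.
3. `else` runs (try completed without exception): `collection.append('O')` → collection = ['N', 'O'].
Result: ['N', 'O']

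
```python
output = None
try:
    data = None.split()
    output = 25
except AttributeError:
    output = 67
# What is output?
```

Step-by-step execution trace:
1. `data = None.split()` raises AttributeError.
2. `output = 25` is not reached.
3. `except AttributeError` matches → output = 67.
Result: 67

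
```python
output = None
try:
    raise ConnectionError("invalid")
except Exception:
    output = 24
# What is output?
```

Step-by-step execution trace:
1. `raise ConnectionError(...)` raises ConnectionError.
2. `except Exception` matches (ConnectionError is a subclass of Exception) → output = 24.
Result: 24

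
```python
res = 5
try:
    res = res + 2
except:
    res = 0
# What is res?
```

Step-by-step execution trace:
1. res starts at 5.
2. try: `res = res + 2` → res = 7. No exception raised.
3. `except` is skipped.
Result: 7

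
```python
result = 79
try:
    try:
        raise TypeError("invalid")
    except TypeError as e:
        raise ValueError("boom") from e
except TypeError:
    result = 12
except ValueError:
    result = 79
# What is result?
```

Step-by-step execution trace:
1. Inner try raises TypeError; inner `except TypeError as e` catches it.
2. `raise ValueError(...) from e` raises ValueError (TypeError is attached as __cause__, but only ValueError is active).
3. Outer `except TypeError` does not match ValueError; skipped.
4. Outer `except ValueError` matches → result = 79.
Result: 79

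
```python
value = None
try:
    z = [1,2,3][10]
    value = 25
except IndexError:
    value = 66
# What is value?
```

Step-by-step execution trace:
1. `z = [1,2,3][10]` raises IndexError.
2. `value = 25` is not reached.
3. `except IndexError` matches → value = 66.
Result: 66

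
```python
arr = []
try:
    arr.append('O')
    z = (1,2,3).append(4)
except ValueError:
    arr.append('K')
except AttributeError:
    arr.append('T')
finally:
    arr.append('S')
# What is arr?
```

Step-by-step execution trace:
1. try: `arr.append('O')` → arr = ['O'].
2. `z = (1,2,3).append(4)` raises AttributeError.
3. `except ValueError` does not match AttributeError; skipped.
4. `except AttributeError` matches → `arr.append('T')` → arr = ['O', 'T'].
5. finally always runs: `arr.append('S')` → arr = ['O', 'T', 'S'].
Result: ['O', 'T', 'S']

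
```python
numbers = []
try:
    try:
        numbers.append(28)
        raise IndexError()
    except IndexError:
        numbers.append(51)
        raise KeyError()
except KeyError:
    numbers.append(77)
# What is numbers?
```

Step-by-step execution trace:
1. Inner try: `numbers.append(28)` → numbers = [28].
2. `raise IndexError()` raises IndexError.
3. Inner `except IndexError` matches → `numbers.append(51)` → numbers = [28, 51].
4. `raise KeyError()` raises KeyError; propagates to outer try.
5. Outer `except KeyError` matches → `numbers.append(77)` → numbers = [28, 51, 77].
Result: [28, 51, 77]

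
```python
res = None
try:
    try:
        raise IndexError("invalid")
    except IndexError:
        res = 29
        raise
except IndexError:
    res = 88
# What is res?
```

Step-by-step execution trace:
1. Inner try: `raise IndexError("invalid")` raises IndexError.
2. Inner `except IndexError` matches → res = 29.
3. bare `raise` re-raises the same IndexError.
4. Outer `except IndexError` matches → res = 88.
Result: 88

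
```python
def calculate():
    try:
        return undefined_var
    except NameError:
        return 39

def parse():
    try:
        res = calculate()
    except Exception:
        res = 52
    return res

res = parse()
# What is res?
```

Step-by-step execution trace:
1. `parse()` calls `calculate()`.
2. In calculate: `undefined_var` raises NameError; `except NameError` catches it → returns 39.
3. In parse: `res = calculate()` → res = 39. No exception reaches parse.
4. `except Exception` is skipped; parse returns 39.
5. res = 39.
Result: 39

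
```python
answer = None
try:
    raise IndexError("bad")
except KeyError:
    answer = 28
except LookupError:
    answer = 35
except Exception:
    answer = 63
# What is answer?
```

Step-by-step execution trace:
1. `raise IndexError(...)` raises IndexError.
2. `except KeyError` does not match (IndexError is not a subclass of KeyError); skipped.
3. `except LookupError` matches (IndexError is a subclass of LookupError) → answer = 35.
4. `except Exception` is not reached.
Result: 35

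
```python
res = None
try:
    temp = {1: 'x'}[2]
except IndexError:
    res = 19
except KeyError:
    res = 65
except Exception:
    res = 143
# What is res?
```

Step-by-step execution trace:
1. `temp = {1: 'x'}[2]` raises KeyError.
2. `except IndexError` does not match KeyError; skipped.
3. `except KeyError` matches → res = 65.
4. Remaining except clauses are skipped.
Result: 65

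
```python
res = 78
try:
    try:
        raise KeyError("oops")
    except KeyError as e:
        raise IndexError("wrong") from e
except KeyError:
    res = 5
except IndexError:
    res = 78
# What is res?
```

Step-by-step execution trace:
1. Inner try raises KeyError; inner `except KeyError as e` catches it.
2. `raise IndexError(...) from e` raises IndexError (KeyError is attached as __cause__, but only IndexError is active).
3. Outer `except KeyError` does not match IndexError; skipped.
4. Outer `except IndexError` matches → res = 78.
Result: 78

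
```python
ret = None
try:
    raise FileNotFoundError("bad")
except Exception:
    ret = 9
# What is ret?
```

Step-by-step execution trace:
1. `raise FileNotFoundError(...)` raises FileNotFoundError.
2. `except Exception` matches (FileNotFoundError is a subclass of Exception) → ret = 9.
Result: 9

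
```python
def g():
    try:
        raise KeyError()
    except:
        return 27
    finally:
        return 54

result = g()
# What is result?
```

Step-by-step execution trace:
1. `g()` enters try: `raise KeyError()` raises KeyError.
2. bare `except` matches → `return 27` sets pending return value 27.
3. Before returning, `finally: return 54` runs and overrides the pending return.
4. g() returns 54 → result = 54.
Result: 54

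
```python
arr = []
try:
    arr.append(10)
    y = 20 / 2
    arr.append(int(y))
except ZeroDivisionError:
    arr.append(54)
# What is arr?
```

Step-by-step execution trace:
1. try: `arr.append(10)` → arr = [10].
2. `y = 20 / 2` → y = 10.0. No exception raised.
3. `arr.append(int(y))` → arr = [10, 10].
4. `except ZeroDivisionError` is skipped (no exception was raised).
Result: [10, 10]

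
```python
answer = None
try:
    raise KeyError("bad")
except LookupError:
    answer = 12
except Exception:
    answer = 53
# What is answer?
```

Step-by-step execution trace:
1. `raise KeyError(...)` raises KeyError.
2. `except LookupError` matches (KeyError is a subclass of LookupError) → answer = 12.
3. `except Exception` is not reached.
Result: 12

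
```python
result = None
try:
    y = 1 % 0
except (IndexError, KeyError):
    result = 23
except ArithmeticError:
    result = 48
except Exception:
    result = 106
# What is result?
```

Step-by-step execution trace:
1. `y = 1 % 0` raises ZeroDivisionError.
2. `except (IndexError, KeyError)` does not match ZeroDivisionError; skipped.
3. `except ArithmeticError` matches (ZeroDivisionError is a subclass of ArithmeticError) → result = 48.
4. `except Exception` is not reached.
Result: 48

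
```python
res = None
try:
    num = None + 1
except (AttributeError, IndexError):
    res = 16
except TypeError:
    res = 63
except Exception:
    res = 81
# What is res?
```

Step-by-step execution trace:
1. `num = None + 1` raises TypeError.
2. `except (AttributeError, IndexError)` does not match TypeError; skipped.
3. `except TypeError` matches (exact type match) → res = 63.
4. `except Exception` is not reached.
Result: 63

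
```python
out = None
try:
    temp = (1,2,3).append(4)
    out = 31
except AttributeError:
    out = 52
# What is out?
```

Step-by-step execution trace:
1. `temp = (1,2,3).append(4)` raises AttributeError.
2. `out = 31` is not reached.
3. `except AttributeError` matches → out = 52.
Result: 52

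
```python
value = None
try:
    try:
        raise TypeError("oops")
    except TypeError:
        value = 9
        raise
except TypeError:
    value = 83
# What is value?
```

Step-by-step execution trace:
1. Inner try: `raise TypeError("oops")` raises TypeError.
2. Inner `except TypeError` matches → value = 9.
3. bare `raise` re-raises the same TypeError.
4. Outer `except TypeError` matches → value = 83.
Result: 83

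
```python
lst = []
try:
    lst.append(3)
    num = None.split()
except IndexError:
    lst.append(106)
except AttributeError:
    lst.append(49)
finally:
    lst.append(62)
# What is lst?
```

Step-by-step execution trace:
1. try: `lst.append(3)` → lst = [3].
2. `num = None.split()` raises AttributeError.
3. `except IndexError` does not match AttributeError; skipped.
4. `except AttributeError` matches → `lst.append(49)` → lst = [3, 49].
5. finally always runs: `lst.append(62)` → lst = [3, 49, 62].
Result: [3, 49, 62]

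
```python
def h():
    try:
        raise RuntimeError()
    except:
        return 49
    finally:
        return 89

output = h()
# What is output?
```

Step-by-step execution trace:
1. `h()` enters try: `raise RuntimeError()` raises RuntimeError.
2. bare `except` matches → `return 49` sets pending return value 49.
3. Before returning, `finally: return 89` runs and overrides the pending return.
4. h() returns 89 → output = 89.
Result: 89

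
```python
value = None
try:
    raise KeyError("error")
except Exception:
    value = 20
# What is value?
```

Step-by-step execution trace:
1. `raise KeyError(...)` raises KeyError.
2. `except Exception` matches (KeyError is a subclass of Exception) → value = 20.
Result: 20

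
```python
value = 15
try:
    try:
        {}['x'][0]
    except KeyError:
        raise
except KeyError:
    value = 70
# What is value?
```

Step-by-step execution trace:
1. Inner try: `{}['x'][0]` raises KeyError.
2. Inner `except KeyError` matches; bare `raise` re-raises the same KeyError.
3. Outer `except KeyError` matches → value = 70.
Result: 70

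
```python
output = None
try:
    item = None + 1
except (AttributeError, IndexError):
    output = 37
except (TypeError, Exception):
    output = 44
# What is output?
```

Step-by-step execution trace:
1. `item = None + 1` raises TypeError.
2. `except (AttributeError, IndexError)` does not match TypeError; skipped.
3. `except (TypeError, Exception)` matches (TypeError is in the tuple) → output = 44.
Result: 44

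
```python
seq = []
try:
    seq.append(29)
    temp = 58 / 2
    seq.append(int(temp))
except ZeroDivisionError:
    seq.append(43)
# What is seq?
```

Step-by-step execution trace:
1. try: `seq.append(29)` → seq = [29].
2. `temp = 58 / 2` → temp = 29.0. No exception raised.
3. `seq.append(int(temp))` → seq = [29, 29].
4. `except ZeroDivisionError` is skipped (no exception was raised).
Result: [29, 29]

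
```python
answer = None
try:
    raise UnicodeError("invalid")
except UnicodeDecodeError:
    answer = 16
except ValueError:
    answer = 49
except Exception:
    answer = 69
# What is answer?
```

Step-by-step execution trace:
1. `raise UnicodeError(...)` raises UnicodeError.
2. `except UnicodeDecodeError` does not match (UnicodeError is not a subclass of UnicodeDecodeError); skipped.
3. `except ValueError` matches (UnicodeError is a subclass of ValueError) → answer = 49.
4. `except Exception` is not reached.
Result: 49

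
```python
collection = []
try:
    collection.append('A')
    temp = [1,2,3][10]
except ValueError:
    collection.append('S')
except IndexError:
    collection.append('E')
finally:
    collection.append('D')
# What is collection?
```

Step-by-step execution trace:
1. try: `collection.append('A')` → collection = ['A'].
2. `temp = [1,2,3][10]` raises IndexError.
3. `except ValueError` does not match IndexError; skipped.
4. `except IndexError` matches → `collection.append('E')` → collection = ['A', 'E'].
5. finally always runs: `collection.append('D')` → collection = ['A', 'E', 'D'].
Result: ['A', 'E', 'D']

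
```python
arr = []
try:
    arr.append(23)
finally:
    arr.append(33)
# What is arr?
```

Step-by-step execution trace:
1. try: `arr.append(23)` → arr = [23].
2. The try body completes without raising.
3. finally always runs: `arr.append(33)` → arr = [23, 33].
Result: [23, 33]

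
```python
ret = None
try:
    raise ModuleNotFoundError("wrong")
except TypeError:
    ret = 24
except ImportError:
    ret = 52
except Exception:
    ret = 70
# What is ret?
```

Step-by-step execution trace:
1. `raise ModuleNotFoundError(...)` raises ModuleNotFoundError.
2. `except TypeError` does not match (ModuleNotFoundError is not a subclass of TypeError); skipped.
3. `except ImportError` matches (ModuleNotFoundError is a subclass of ImportError) → ret = 52.
4. `except Exception` is not reached.
Result: 52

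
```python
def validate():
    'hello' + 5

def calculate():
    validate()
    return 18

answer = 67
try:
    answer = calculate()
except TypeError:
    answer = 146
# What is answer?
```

Step-by-step execution trace:
1. answer starts at 67.
2. try: `calculate()` calls `validate()`.
3. `validate()` evaluates `'hello' + 5`, which raises TypeError; it propagates through calculate (uncaught).
4. `return 18` in calculate is not reached; the assignment to answer does not complete.
5. `except TypeError` matches → answer = 146.
Result: 146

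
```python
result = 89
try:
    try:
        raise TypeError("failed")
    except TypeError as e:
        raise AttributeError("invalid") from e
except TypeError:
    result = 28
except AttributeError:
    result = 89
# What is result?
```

Step-by-step execution trace:
1. Inner try raises TypeError; inner `except TypeError as e` catches it.
2. `raise AttributeError(...) from e` raises AttributeError (TypeError is attached as __cause__, but only AttributeError is active).
3. Outer `except TypeError` does not match AttributeError; skipped.
4. Outer `except AttributeError` matches → result = 89.
Result: 89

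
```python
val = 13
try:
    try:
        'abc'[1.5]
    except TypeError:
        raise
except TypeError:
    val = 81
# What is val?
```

Step-by-step execution trace:
1. Inner try: `'abc'[1.5]` raises TypeError.
2. Inner `except TypeError` matches; bare `raise` re-raises the same TypeError.
3. Outer `except TypeError` matches → val = 81.
Result: 81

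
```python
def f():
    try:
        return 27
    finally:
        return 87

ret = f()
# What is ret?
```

Step-by-step execution trace:
1. `f()` enters try: `return 27` sets pending return value 27.
2. Before returning, `finally: return 87` runs and overrides the pending return.
3. f() returns 87 → ret = 87.
Result: 87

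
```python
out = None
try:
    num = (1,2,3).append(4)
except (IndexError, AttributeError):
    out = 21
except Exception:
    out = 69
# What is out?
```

Step-by-step execution trace:
1. `num = (1,2,3).append(4)` raises AttributeError.
2. `except (IndexError, AttributeError)` matches (AttributeError is in the tuple) → out = 21.
3. `except Exception` is not reached.
Result: 21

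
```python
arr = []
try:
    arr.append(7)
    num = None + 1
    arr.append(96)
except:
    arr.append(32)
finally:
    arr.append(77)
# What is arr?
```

Step-by-step execution trace:
1. try: `arr.append(7)` → arr = [7].
2. `num = None + 1` raises TypeError; `arr.append(96)` is not reached.
3. bare `except` matches → `arr.append(32)` → arr = [7, 32].
4. finally always runs: `arr.append(77)` → arr = [7, 32, 77].
Result: [7, 32, 77]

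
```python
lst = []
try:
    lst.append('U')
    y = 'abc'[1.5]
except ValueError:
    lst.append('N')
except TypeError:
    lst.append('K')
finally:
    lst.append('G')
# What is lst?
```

Step-by-step execution trace:
1. try: `lst.append('U')` → lst = ['U'].
2. `y = 'abc'[1.5]` raises TypeError.
3. `except ValueError` does not match TypeError; skipped.
4. `except TypeError` matches → `lst.append('K')` → lst = ['U', 'K'].
5. finally always runs: `lst.append('G')` → lst = ['U', 'K', 'G'].
Result: ['U', 'K', 'G']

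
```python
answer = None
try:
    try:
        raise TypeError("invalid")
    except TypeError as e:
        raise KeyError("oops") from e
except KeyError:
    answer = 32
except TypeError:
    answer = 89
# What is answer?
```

Step-by-step execution trace:
1. Inner try raises TypeError; inner `except TypeError as e` catches it.
2. `raise KeyError(...) from e` raises KeyError (TypeError is attached as __cause__, but only KeyError is active).
3. Outer `except KeyError` matches → answer = 32.
4. `except TypeError` is not reached.
Result: 32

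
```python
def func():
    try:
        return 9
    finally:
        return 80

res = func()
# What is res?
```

Step-by-step execution trace:
1. `func()` enters try: `return 9` sets pending return value 9.
2. Before returning, `finally: return 80` runs and overrides the pending return.
3. func() returns 80 → res = 80.
Result: 80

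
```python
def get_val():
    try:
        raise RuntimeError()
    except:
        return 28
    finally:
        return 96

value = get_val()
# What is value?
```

Step-by-step execution trace:
1. `get_val()` enters try: `raise RuntimeError()` raises RuntimeError.
2. bare `except` matches → `return 28` sets pending return value 28.
3. Before returning, `finally: return 96` runs and overrides the pending return.
4. get_val() returns 96 → value = 96.
Result: 96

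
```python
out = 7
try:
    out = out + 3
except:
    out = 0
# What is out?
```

Step-by-step execution trace:
1. out starts at 7.
2. try: `out = out + 3` → out = 10. No exception raised.
3. `except` is skipped.
Result: 10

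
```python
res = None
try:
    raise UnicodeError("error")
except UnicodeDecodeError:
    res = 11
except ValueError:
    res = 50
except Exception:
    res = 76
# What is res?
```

Step-by-step execution trace:
1. `raise UnicodeError(...)` raises UnicodeError.
2. `except UnicodeDecodeError` does not match (UnicodeError is not a subclass of UnicodeDecodeError); skipped.
3. `except ValueError` matches (UnicodeError is a subclass of ValueError) → res = 50.
4. `except Exception` is not reached.
Result: 50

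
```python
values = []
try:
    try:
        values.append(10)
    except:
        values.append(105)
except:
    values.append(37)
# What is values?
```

Step-by-step execution trace:
1. Inner try: `values.append(10)` → values = [10]. No exception raised.
2. Inner `except` is skipped.
3. Inner try completes normally; outer `except` is skipped.
Result: [10]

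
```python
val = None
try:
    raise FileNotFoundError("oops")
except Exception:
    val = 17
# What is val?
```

Step-by-step execution trace:
1. `raise FileNotFoundError(...)` raises FileNotFoundError.
2. `except Exception` matches (FileNotFoundError is a subclass of Exception) → val = 17.
Result: 17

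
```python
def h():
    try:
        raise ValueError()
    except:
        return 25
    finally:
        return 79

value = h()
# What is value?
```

Step-by-step execution trace:
1. `h()` enters try: `raise ValueError()` raises ValueError.
2. bare `except` matches → `return 25` sets pending return value 25.
3. Before returning, `finally: return 79` runs and overrides the pending return.
4. h() returns 79 → value = 79.
Result: 79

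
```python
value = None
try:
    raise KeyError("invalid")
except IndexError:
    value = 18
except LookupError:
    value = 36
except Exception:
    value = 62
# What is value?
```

Step-by-step execution trace:
1. `raise KeyError(...)` raises KeyError.
2. `except IndexError` does not match (KeyError is not a subclass of IndexError); skipped.
3. `except LookupError` matches (KeyError is a subclass of LookupError) → value = 36.
4. `except Exception` is not reached.
Result: 36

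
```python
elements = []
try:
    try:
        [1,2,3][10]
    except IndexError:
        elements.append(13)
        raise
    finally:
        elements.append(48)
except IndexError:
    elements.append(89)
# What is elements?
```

Step-by-step execution trace:
1. Inner try: `[1,2,3][10]` raises IndexError.
2. Inner `except IndexError` matches → `elements.append(13)` → elements = [13].
3. bare `raise` re-raises IndexError.
4. Inner `finally` runs during unwinding: `elements.append(48)` → elements = [13, 48].
5. Outer `except IndexError` matches → `elements.append(89)` → elements = [13, 48, 89].
Result: [13, 48, 89]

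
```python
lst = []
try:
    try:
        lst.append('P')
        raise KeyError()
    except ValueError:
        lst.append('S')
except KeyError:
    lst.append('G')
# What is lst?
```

Step-by-step execution trace:
1. Inner try: `lst.append('P')` → lst = ['P'].
2. `raise KeyError()` raises KeyError.
3. Inner `except ValueError` does not match KeyError; exception propagates to outer try.
4. Outer `except KeyError` matches → `lst.append('G')` → lst = ['P', 'G'].
Result: ['P', 'G']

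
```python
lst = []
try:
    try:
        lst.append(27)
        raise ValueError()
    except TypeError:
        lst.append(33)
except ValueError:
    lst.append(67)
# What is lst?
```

Step-by-step execution trace:
1. Inner try: `lst.append(27)` → lst = [27].
2. `raise ValueError()` raises ValueError.
3. Inner `except TypeError` does not match ValueError; exception propagates to outer try.
4. Outer `except ValueError` matches → `lst.append(67)` → lst = [27, 67].
Result: [27, 67]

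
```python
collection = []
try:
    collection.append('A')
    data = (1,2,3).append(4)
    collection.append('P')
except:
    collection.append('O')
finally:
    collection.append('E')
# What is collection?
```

Step-by-step execution trace:
1. try: `collection.append('A')` → collection = ['A'].
2. `data = (1,2,3).append(4)` raises AttributeError; `collection.append('P')` is not reached.
3. bare `except` matches → `collection.append('O')` → collection = ['A', 'O'].
4. finally always runs: `collection.append('E')` → collection = ['A', 'O', 'E'].
Result: ['A', 'O', 'E']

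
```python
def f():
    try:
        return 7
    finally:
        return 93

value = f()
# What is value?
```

Step-by-step execution trace:
1. `f()` enters try: `return 7` sets pending return value 7.
2. Before returning, `finally: return 93` runs and overrides the pending return.
3. f() returns 93 → value = 93.
Result: 93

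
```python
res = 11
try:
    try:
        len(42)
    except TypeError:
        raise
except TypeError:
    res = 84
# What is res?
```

Step-by-step execution trace:
1. Inner try: `len(42)` raises TypeError.
2. Inner `except TypeError` matches; bare `raise` re-raises the same TypeError.
3. Outer `except TypeError` matches → res = 84.
Result: 84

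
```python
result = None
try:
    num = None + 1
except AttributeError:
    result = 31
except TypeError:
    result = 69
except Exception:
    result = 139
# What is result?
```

Step-by-step execution trace:
1. `num = None + 1` raises TypeError.
2. `except AttributeError` does not match TypeError; skipped.
3. `except TypeError` matches → result = 69.
4. Remaining except clauses are skipped.
Result: 69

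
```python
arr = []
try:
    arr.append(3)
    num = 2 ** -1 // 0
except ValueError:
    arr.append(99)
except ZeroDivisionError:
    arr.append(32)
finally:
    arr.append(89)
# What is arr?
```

Step-by-step execution trace:
1. try: `arr.append(3)` → arr = [3].
2. `num = 2 ** -1 // 0` raises ZeroDivisionError.
3. `except ValueError` does not match ZeroDivisionError; skipped.
4. `except ZeroDivisionError` matches → `arr.append(32)` → arr = [3, 32].
5. finally always runs: `arr.append(89)` → arr = [3, 32, 89].
Result: [3, 32, 89]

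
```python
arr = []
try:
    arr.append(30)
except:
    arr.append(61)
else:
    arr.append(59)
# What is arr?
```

Step-by-step execution trace:
1. try: `arr.append(30)` → arr = [30]. No exception raised.
2. `except` is skipped.
3. `else` runs (try completed without exception): `arr.append(59)` → arr = [30, 59].
Result: [30, 59]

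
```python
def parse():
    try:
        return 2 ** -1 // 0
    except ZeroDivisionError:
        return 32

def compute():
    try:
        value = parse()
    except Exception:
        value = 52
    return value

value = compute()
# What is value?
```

Step-by-step execution trace:
1. `compute()` calls `parse()`.
2. In parse: `2 ** -1 // 0` raises ZeroDivisionError; `except ZeroDivisionError` catches it → returns 32.
3. In compute: `value = parse()` → value = 32. No exception reaches compute.
4. `except Exception` is skipped; compute returns 32.
5. value = 32.
Result: 32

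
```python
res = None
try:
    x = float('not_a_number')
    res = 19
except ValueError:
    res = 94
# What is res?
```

Step-by-step execution trace:
1. `x = float('not_a_number')` raises ValueError.
2. `res = 19` is not reached.
3. `except ValueError` matches → res = 94.
Result: 94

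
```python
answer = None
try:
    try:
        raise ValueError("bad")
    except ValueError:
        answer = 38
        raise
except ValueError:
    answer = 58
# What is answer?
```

Step-by-step execution trace:
1. Inner try: `raise ValueError("bad")` raises ValueError.
2. Inner `except ValueError` matches → answer = 38.
3. bare `raise` re-raises the same ValueError.
4. Outer `except ValueError` matches → answer = 58.
Result: 58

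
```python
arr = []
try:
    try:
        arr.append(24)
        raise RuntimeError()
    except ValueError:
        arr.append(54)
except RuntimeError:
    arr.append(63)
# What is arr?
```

Step-by-step execution trace:
1. Inner try: `arr.append(24)` → arr = [24].
2. `raise RuntimeError()` raises RuntimeError.
3. Inner `except ValueError` does not match RuntimeError; exception propagates to outer try.
4. Outer `except RuntimeError` matches → `arr.append(63)` → arr = [24, 63].
Result: [24, 63]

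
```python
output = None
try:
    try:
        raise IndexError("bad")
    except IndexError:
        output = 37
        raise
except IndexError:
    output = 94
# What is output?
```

Step-by-step execution trace:
1. Inner try: `raise IndexError("bad")` raises IndexError.
2. Inner `except IndexError` matches → output = 37.
3. bare `raise` re-raises the same IndexError.
4. Outer `except IndexError` matches → output = 94.
Result: 94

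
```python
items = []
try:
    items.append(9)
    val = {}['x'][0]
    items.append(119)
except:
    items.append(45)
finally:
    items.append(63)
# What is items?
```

Step-by-step execution trace:
1. try: `items.append(9)` → items = [9].
2. `val = {}['x'][0]` raises KeyError; `items.append(119)` is not reached.
3. bare `except` matches → `items.append(45)` → items = [9, 45].
4. finally always runs: `items.append(63)` → items = [9, 45, 63].
Result: [9, 45, 63]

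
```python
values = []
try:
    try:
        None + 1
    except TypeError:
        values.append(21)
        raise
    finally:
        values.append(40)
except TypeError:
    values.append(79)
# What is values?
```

Step-by-step execution trace:
1. Inner try: `None + 1` raises TypeError.
2. Inner `except TypeError` matches → `values.append(21)` → values = [21].
3. bare `raise` re-raises TypeError.
4. Inner `finally` runs during unwinding: `values.append(40)` → values = [21, 40].
5. Outer `except TypeError` matches → `values.append(79)` → values = [21, 40, 79].
Result: [21, 40, 79]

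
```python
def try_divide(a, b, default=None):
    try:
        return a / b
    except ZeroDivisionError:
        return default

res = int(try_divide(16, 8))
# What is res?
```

Step-by-step execution trace:
1. `try_divide(16, 8)` enters try: `return 16 / 8` → returns 2.0. No exception raised.
2. `except ZeroDivisionError` is skipped.
3. `int(2.0)` → 2 → res = 2.
Result: 2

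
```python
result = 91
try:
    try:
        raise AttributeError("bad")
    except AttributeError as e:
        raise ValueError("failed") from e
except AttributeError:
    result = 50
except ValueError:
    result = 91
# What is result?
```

Step-by-step execution trace:
1. Inner try raises AttributeError; inner `except AttributeError as e` catches it.
2. `raise ValueError(...) from e` raises ValueError (AttributeError is attached as __cause__, but only ValueError is active).
3. Outer `except AttributeError` does not match ValueError; skipped.
4. Outer `except ValueError` matches → result = 91.
Result: 91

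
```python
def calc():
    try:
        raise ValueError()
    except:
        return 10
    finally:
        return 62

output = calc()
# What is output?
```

Step-by-step execution trace:
1. `calc()` enters try: `raise ValueError()` raises ValueError.
2. bare `except` matches → `return 10` sets pending return value 10.
3. Before returning, `finally: return 62` runs and overrides the pending return.
4. calc() returns 62 → output = 62.
Result: 62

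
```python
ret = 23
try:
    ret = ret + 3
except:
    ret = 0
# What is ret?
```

Step-by-step execution trace:
1. ret starts at 23.
2. try: `ret = ret + 3` → ret = 26. No exception raised.
3. `except` is skipped.
Result: 26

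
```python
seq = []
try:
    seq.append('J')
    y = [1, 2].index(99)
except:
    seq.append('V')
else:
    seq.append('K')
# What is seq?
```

Step-by-step execution trace:
1. try: `seq.append('J')` → seq = ['J'].
2. `y = [1, 2].index(99)` raises ValueError.
3. bare `except` matches → `seq.append('V')` → seq = ['J', 'V'].
4. `else` is skipped (an exception was raised).
Result: ['J', 'V']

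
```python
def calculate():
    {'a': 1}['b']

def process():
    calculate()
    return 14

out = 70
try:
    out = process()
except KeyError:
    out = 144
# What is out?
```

Step-by-step execution trace:
1. out starts at 70.
2. try: `process()` calls `calculate()`.
3. `calculate()` evaluates `{'a': 1}['b']`, which raises KeyError; it propagates through process (uncaught).
4. `return 14` in process is not reached; the assignment to out does not complete.
5. `except KeyError` matches → out = 144.
Result: 144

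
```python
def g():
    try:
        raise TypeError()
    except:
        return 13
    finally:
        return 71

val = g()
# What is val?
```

Step-by-step execution trace:
1. `g()` enters try: `raise TypeError()` raises TypeError.
2. bare `except` matches → `return 13` sets pending return value 13.
3. Before returning, `finally: return 71` runs and overrides the pending return.
4. g() returns 71 → val = 71.
Result: 71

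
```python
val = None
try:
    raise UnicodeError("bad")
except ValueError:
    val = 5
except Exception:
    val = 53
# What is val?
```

Step-by-step execution trace:
1. `raise UnicodeError(...)` raises UnicodeError.
2. `except ValueError` matches (UnicodeError is a subclass of ValueError) → val = 5.
3. `except Exception` is not reached.
Result: 5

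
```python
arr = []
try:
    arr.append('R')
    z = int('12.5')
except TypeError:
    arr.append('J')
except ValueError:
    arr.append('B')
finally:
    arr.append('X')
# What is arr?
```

Step-by-step execution trace:
1. try: `arr.append('R')` → arr = ['R'].
2. `z = int('12.5')` raises ValueError.
3. `except TypeError` does not match ValueError; skipped.
4. `except ValueError` matches → `arr.append('B')` → arr = ['R', 'B'].
5. finally always runs: `arr.append('X')` → arr = ['R', 'B', 'X'].
Result: ['R', 'B', 'X']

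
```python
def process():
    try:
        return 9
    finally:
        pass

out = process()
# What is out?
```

Step-by-step execution trace:
1. `process()` enters try: `return 9` sets pending return value 9.
2. Before returning, `finally: pass` runs (no effect).
3. process() returns 9 → out = 9.
Result: 9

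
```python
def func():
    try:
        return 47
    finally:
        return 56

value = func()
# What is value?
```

Step-by-step execution trace:
1. `func()` enters try: `return 47` sets pending return value 47.
2. Before returning, `finally: return 56` runs and overrides the pending return.
3. func() returns 56 → value = 56.
Result: 56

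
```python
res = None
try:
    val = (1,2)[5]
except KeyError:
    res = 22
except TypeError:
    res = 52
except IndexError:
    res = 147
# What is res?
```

Step-by-step execution trace:
1. `val = (1,2)[5]` raises IndexError.
2. `except KeyError` does not match IndexError; skipped.
3. `except TypeError` does not match IndexError; skipped.
4. `except IndexError` matches → res = 147.
Result: 147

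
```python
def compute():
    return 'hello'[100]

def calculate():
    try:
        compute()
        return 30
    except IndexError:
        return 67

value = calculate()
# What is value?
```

Step-by-step execution trace:
1. `calculate()` calls `compute()`.
2. `compute()` evaluates `'hello'[100]`, which raises IndexError; it propagates to the caller.
3. `return 30` is not reached.
4. `except IndexError` in calculate matches → returns 67.
5. value = 67.
Result: 67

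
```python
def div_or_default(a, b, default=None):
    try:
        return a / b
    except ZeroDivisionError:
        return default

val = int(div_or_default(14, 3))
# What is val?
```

Step-by-step execution trace:
1. `div_or_default(14, 3)` enters try: `return 14 / 3` → returns 4.666666666666667. No exception raised.
2. `except ZeroDivisionError` is skipped.
3. `int(4.666666666666667)` → 4 → val = 4.
Result: 4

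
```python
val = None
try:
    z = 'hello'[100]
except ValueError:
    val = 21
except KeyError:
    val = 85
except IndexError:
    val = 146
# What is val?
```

Step-by-step execution trace:
1. `z = 'hello'[100]` raises IndexError.
2. `except ValueError` does not match IndexError; skipped.
3. `except KeyError` does not match IndexError; skipped.
4. `except IndexError` matches → val = 146.
Result: 146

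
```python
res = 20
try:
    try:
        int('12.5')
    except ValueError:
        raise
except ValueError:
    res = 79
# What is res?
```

Step-by-step execution trace:
1. Inner try: `int('12.5')` raises ValueError.
2. Inner `except ValueError` matches; bare `raise` re-raises the same ValueError.
3. Outer `except ValueError` matches → res = 79.
Result: 79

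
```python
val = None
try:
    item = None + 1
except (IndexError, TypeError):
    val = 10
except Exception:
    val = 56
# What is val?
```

Step-by-step execution trace:
1. `item = None + 1` raises TypeError.
2. `except (IndexError, TypeError)` matches (TypeError is in the tuple) → val = 10.
3. `except Exception` is not reached.
Result: 10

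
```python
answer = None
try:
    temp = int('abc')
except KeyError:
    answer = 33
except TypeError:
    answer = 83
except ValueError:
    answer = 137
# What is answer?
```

Step-by-step execution trace:
1. `temp = int('abc')` raises ValueError.
2. `except KeyError` does not match ValueError; skipped.
3. `except TypeError` does not match ValueError; skipped.
4. `except ValueError` matches → answer = 137.
Result: 137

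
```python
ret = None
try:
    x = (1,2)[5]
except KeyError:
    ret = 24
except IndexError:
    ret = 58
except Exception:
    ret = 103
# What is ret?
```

Step-by-step execution trace:
1. `x = (1,2)[5]` raises IndexError.
2. `except KeyError` does not match IndexError; skipped.
3. `except IndexError` matches → ret = 58.
4. Remaining except clauses are skipped.
Result: 58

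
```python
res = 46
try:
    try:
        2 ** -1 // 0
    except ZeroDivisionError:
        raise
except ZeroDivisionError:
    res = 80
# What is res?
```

Step-by-step execution trace:
1. Inner try: `2 ** -1 // 0` raises ZeroDivisionError.
2. Inner `except ZeroDivisionError` matches; bare `raise` re-raises the same ZeroDivisionError.
3. Outer `except ZeroDivisionError` matches → res = 80.
Result: 80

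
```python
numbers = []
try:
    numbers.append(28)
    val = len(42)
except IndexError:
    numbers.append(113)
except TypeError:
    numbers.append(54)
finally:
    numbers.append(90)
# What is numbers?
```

Step-by-step execution trace:
1. try: `numbers.append(28)` → numbers = [28].
2. `val = len(42)` raises TypeError.
3. `except IndexError` does not match TypeError; skipped.
4. `except TypeError` matches → `numbers.append(54)` → numbers = [28, 54].
5. finally always runs: `numbers.append(90)` → numbers = [28, 54, 90].
Result: [28, 54, 90]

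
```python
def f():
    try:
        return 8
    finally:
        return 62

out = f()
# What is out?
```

Step-by-step execution trace:
1. `f()` enters try: `return 8` sets pending return value 8.
2. Before returning, `finally: return 62` runs and overrides the pending return.
3. f() returns 62 → out = 62.
Result: 62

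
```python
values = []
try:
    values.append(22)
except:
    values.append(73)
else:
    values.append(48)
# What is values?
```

Step-by-step execution trace:
1. try: `values.append(22)` → values = [22]. No exception raised.
2. `except` is skipped.
3. `else` runs (try completed without exception): `values.append(48)` → values = [22, 48].
Result: [22, 48]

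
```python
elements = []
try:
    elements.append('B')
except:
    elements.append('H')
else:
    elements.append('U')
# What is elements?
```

Step-by-step execution trace:
1. try: `elements.append('B')` → elements = ['B']. No exception raised.
2. `except` is skipped.
3. `else` runs (try completed without exception): `elements.append('U')` → elements = ['B', 'U'].
Result: ['B', 'U']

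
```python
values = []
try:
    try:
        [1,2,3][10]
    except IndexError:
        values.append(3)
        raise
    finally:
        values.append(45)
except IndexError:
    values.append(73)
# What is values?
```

Step-by-step execution trace:
1. Inner try: `[1,2,3][10]` raises IndexError.
2. Inner `except IndexError` matches → `values.append(3)` → values = [3].
3. bare `raise` re-raises IndexError.
4. Inner `finally` runs during unwinding: `values.append(45)` → values = [3, 45].
5. Outer `except IndexError` matches → `values.append(73)` → values = [3, 45, 73].
Result: [3, 45, 73]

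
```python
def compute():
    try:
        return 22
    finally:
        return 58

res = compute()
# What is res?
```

Step-by-step execution trace:
1. `compute()` enters try: `return 22` sets pending return value 22.
2. Before returning, `finally: return 58` runs and overrides the pending return.
3. compute() returns 58 → res = 58.
Result: 58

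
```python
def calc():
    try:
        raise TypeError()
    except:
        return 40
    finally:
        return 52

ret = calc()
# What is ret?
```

Step-by-step execution trace:
1. `calc()` enters try: `raise TypeError()` raises TypeError.
2. bare `except` matches → `return 40` sets pending return value 40.
3. Before returning, `finally: return 52` runs and overrides the pending return.
4. calc() returns 52 → ret = 52.
Result: 52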